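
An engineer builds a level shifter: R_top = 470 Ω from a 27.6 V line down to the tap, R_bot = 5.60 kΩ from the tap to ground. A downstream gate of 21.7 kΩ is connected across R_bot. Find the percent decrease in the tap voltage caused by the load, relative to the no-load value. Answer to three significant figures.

The divider's output (Thévenin) resistance is R_top‖R_bot = 433.6 Ω.
Fractional drop under load = R_th/(R_th + R_L) = 433.6 / (433.6 + 21700) = 0.01959.
So the output falls by 1.96 %.

1.96 %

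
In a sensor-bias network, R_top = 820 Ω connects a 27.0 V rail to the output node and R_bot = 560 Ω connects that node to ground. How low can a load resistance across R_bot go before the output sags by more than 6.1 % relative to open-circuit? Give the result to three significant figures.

R_L(min) ≈ 5.12 kΩ

Output resistance R_th = R_top‖R_bot = (820 × 560)/1380 = 332.8 Ω.
The fractional drop is R_th/(R_th + R_L); requiring this ≤ 0.0610 gives R_L ≥ R_th(1/0.0610 − 1) = 332.8 × 15.39 = 5.12 kΩ.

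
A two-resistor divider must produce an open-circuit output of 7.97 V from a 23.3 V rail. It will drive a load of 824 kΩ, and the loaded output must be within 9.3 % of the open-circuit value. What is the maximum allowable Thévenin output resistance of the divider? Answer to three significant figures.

R_th ≤ 84.5 kΩ

Loading drop = R_th/(R_th + R_L) ≤ 0.0930, so R_th ≤ R_L · ε/(1−ε) = 824 kΩ × 0.0930/0.9070 = 84.5 kΩ.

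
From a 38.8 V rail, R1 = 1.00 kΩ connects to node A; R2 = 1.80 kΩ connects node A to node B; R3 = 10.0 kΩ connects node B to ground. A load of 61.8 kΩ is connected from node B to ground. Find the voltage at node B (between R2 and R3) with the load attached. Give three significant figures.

V ≈ 29.3 V

At node B, R3 is in parallel with the load: R3‖R_L = 8.607 kΩ.
Below node A the resistance is R2 + (R3‖R_L) = 10.41 kΩ, so V_A = 38.8 × 10.41/11.41 = 35.40 V.
Then V_B = V_A × (R3‖R_L)/(R2 + R3‖R_L) = 35.40 × 8.607/10.41 = 29.3 V.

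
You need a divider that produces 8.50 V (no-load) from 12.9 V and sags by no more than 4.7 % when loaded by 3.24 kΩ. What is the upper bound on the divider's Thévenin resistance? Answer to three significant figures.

Loading drop = R_th/(R_th + R_L) ≤ 0.0470, so R_th ≤ R_L · ε/(1−ε) = 3.24 kΩ × 0.0470/0.9530 = 160 Ω.

R_th ≤ 160 Ω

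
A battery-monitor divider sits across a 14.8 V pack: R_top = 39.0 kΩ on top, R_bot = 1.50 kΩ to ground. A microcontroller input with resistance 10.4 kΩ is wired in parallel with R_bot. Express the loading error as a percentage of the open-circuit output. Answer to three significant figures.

12.2 %

The divider's output (Thévenin) resistance is R_top‖R_bot = 1.444 kΩ.
Fractional drop under load = R_th/(R_th + R_L) = 1.444 / (1.444 + 10.4) = 0.1220.
So the output falls by 12.2 %.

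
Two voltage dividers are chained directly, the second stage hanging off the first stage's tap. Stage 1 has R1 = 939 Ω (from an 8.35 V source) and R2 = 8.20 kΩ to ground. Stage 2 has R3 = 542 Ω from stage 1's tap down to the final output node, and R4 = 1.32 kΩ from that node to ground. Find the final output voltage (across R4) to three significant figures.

Stage 2 presents R3+R4 = 1862 Ω as a load on stage 1's tap.
Stage 1's lower leg becomes R2‖(R3+R4) = 1517 Ω, so V_mid = 8.35 × 1517/2456 = 5.158 V.
Stage 2 is itself unloaded: V_out = V_mid × R4/(R3+R4) = 5.158 × 1320/1862 = 3.66 V.

V_out ≈ 3.66 V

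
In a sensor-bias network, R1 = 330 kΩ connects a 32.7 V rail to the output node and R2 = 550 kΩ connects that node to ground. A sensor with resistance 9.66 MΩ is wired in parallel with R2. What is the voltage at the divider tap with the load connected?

The load sits in parallel with R2: R2‖R_L = (550 × 9660) / (550 + 9660) = 520.4 kΩ.
V_out = 32.7 × 520.4 / (330 + 520.4) = 32.7 × 520.4/850.4 = 20.0 V.

V_out ≈ 20.0 V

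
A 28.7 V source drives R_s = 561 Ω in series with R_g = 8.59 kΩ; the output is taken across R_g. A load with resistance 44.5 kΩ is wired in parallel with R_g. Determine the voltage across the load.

V_out ≈ 26.6 V

The load sits in parallel with R_g: R_g‖R_L = (8590 × 44500) / (8590 + 44500) = 7200 Ω.
V_out = 28.7 × 7200 / (561 + 7200) = 28.7 × 7200/7761 = 26.6 V.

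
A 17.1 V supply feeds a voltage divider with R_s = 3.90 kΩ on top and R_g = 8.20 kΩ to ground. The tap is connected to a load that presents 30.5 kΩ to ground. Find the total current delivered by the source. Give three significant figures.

I ≈ 1.65 mA

R_g‖R_L = 6.463 kΩ, so the source sees R_s + R_g‖R_L = 10.36 kΩ.
I = 17.1 V / 10.36 kΩ = 1.65 mA.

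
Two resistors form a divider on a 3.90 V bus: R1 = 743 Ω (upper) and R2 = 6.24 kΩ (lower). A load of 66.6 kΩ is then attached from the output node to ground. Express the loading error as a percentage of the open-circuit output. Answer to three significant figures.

The divider's output (Thévenin) resistance is R1‖R2 = 663.9 Ω.
Fractional drop under load = R_th/(R_th + R_L) = 663.9 / (663.9 + 66600) = 0.009871.
So the output falls by 0.987 %.

0.987 %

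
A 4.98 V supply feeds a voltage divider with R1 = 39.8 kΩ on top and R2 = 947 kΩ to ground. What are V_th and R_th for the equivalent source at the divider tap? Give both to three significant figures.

V_th is the open-circuit tap voltage: 4.98 × 947/(39.8 + 947) = 4.78 V.
With the supply zeroed, R1 and R2 appear in parallel from the tap: R_th = R1‖R2 = (39.8 × 947)/986.8 = 38.2 kΩ.

V_th = 4.78 V, R_th = 38.2 kΩ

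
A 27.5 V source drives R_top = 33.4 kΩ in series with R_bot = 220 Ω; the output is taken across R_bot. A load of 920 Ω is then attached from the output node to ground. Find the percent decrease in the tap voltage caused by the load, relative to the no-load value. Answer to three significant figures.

Unloaded V = 27.5 × 220/33620 = 0.1800 V.
Loaded: R_bot‖R_L = 177.5 Ω, giving V = 27.5 × 177.5/33580 = 0.1454 V.
Drop = (0.1800 − 0.1454) / 0.1800 = 19.2 %.

19.2 %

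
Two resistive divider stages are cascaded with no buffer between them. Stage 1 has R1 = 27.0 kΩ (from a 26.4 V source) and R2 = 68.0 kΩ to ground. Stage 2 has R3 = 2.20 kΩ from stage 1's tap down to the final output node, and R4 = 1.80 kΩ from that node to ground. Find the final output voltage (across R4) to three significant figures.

V_out ≈ 1.46 V

Stage 2 presents R3+R4 = 4.000 kΩ as a load on stage 1's tap.
Stage 1's lower leg becomes R2‖(R3+R4) = 3.778 kΩ, so V_mid = 26.4 × 3.778/30.78 = 3.240 V.
Stage 2 is itself unloaded: V_out = V_mid × R4/(R3+R4) = 3.240 × 1.80/4.000 = 1.46 V.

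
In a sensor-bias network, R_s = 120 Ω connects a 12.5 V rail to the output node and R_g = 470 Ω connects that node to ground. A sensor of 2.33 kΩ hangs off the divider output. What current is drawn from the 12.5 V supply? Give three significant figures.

R_g‖R_L = 391.1 Ω, so the source sees R_s + R_g‖R_L = 511.1 Ω.
I = 12.5 V / 511.1 Ω = 24.5 mA.

I ≈ 24.5 mA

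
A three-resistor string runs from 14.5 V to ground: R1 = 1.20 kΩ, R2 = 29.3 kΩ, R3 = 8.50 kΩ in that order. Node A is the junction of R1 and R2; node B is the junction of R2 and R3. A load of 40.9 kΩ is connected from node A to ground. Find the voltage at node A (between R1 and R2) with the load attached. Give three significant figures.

Below node A the series string R2+R3 = 37.80 kΩ sits in parallel with the 40.9 kΩ load: 19.64 kΩ.
V_A = 14.5 × 19.64/(1.20 + 19.64) = 13.7 V.

V ≈ 13.7 V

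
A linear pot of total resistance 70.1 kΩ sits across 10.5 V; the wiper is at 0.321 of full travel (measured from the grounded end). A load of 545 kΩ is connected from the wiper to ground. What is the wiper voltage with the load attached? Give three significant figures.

V ≈ 3.28 V

The wiper splits the pot into (1−α)R = 47.60 kΩ above and αR = 22.50 kΩ below.
Lower section ‖ load = 21.61 kΩ.
V_wiper = 10.5 × 21.61/(47.60 + 21.61) = 3.28 V.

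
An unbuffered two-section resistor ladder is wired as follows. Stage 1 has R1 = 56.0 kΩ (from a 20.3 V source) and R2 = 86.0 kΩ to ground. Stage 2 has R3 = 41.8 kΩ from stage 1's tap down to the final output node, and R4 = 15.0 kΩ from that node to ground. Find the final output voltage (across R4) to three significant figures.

Stage 2 presents R3+R4 = 56.80 kΩ as a load on stage 1's tap.
Stage 1's lower leg becomes R2‖(R3+R4) = 34.21 kΩ, so V_mid = 20.3 × 34.21/90.21 = 7.698 V.
Stage 2 is itself unloaded: V_out = V_mid × R4/(R3+R4) = 7.698 × 15.0/56.80 = 2.03 V.

V_out ≈ 2.03 V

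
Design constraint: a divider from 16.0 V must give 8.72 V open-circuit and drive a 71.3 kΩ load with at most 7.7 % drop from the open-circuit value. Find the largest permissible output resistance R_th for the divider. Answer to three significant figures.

R_th ≤ 5.95 kΩ

Loading drop = R_th/(R_th + R_L) ≤ 0.0770, so R_th ≤ R_L · ε/(1−ε) = 71.3 kΩ × 0.0770/0.9230 = 5.95 kΩ.
(Any R1, R2 with R2/(R1+R2) = 0.545 and R1‖R2 ≤ 5.95 kΩ will meet the spec.)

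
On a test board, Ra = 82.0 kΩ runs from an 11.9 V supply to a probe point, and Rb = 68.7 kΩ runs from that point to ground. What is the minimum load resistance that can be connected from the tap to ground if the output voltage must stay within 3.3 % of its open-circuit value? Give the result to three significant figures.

Output resistance R_th = Ra‖Rb = (82.0 × 68.7)/150.7 = 37.38 kΩ.
The fractional drop is R_th/(R_th + R_L); requiring this ≤ 0.0330 gives R_L ≥ R_th(1/0.0330 − 1) = 37.38 × 29.30 = 1.10 MΩ.

R_L(min) ≈ 1.10 MΩ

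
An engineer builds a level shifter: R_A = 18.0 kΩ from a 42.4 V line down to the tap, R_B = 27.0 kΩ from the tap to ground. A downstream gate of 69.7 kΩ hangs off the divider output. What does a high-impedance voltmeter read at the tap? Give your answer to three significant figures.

The load sits in parallel with R_B: R_B‖R_L = (27.0 × 69.7) / (27.0 + 69.7) = 19.46 kΩ.
V_out = 42.4 × 19.46 / (18.0 + 19.46) = 42.4 × 19.46/37.46 = 22.0 V.
(Unloaded it would have been 25.4 V.)

V_out ≈ 22.0 V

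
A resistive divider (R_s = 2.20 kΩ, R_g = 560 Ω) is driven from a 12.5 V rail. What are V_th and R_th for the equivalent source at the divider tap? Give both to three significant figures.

V_th is the open-circuit tap voltage: 12.5 × 560/(2200 + 560) = 2.54 V.
With the supply zeroed, R_s and R_g appear in parallel from the tap: R_th = R_s‖R_g = (2200 × 560)/2760 = 446 Ω.

V_th = 2.54 V, R_th = 446 Ω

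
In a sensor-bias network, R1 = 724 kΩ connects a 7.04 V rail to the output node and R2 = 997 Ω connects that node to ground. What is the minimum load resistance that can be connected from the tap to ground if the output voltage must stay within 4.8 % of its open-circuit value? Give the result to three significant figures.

Output resistance R_th = R1‖R2 = (724000 × 997)/725000 = 995.6 Ω.
The fractional drop is R_th/(R_th + R_L); requiring this ≤ 0.0480 gives R_L ≥ R_th(1/0.0480 − 1) = 995.6 × 19.83 = 19.7 kΩ.

R_L(min) ≈ 19.7 kΩ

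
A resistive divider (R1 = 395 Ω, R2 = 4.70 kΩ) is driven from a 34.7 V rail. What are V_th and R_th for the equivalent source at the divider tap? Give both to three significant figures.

V_th is the open-circuit tap voltage: 34.7 × 4700/(395 + 4700) = 32.0 V.
With the supply zeroed, R1 and R2 appear in parallel from the tap: R_th = R1‖R2 = (395 × 4700)/5095 = 364 Ω.

V_th = 32.0 V, R_th = 364 Ω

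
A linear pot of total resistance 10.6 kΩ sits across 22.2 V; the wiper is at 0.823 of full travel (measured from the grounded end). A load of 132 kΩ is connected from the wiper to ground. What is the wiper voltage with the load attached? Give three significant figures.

The wiper splits the pot into (1−α)R = 1.876 kΩ above and αR = 8.724 kΩ below.
Lower section ‖ load = 8.183 kΩ.
V_wiper = 22.2 × 8.183/(1.876 + 8.183) = 18.1 V.

V ≈ 18.1 V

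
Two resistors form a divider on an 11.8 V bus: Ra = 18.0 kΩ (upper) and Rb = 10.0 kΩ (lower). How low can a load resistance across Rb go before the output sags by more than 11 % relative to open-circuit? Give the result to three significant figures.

Output resistance R_th = Ra‖Rb = (18.0 × 10.0)/28.00 = 6.429 kΩ.
The fractional drop is R_th/(R_th + R_L); requiring this ≤ 0.110 gives R_L ≥ R_th(1/0.110 − 1) = 6.429 × 8.091 = 52.0 kΩ.

R_L(min) ≈ 52.0 kΩ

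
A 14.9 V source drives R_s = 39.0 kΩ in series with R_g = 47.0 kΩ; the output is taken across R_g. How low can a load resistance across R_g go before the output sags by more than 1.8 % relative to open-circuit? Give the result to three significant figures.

R_L(min) ≈ 1.16 MΩ

Output resistance R_th = R_s‖R_g = (39.0 × 47.0)/86.00 = 21.31 kΩ.
The fractional drop is R_th/(R_th + R_L); requiring this ≤ 0.0180 gives R_L ≥ R_th(1/0.0180 − 1) = 21.31 × 54.56 = 1.16 MΩ.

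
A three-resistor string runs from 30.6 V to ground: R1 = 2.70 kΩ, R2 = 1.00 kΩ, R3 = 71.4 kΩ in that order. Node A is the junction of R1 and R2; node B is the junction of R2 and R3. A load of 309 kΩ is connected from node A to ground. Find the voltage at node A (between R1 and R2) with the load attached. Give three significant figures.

Below node A the series string R2+R3 = 72.40 kΩ sits in parallel with the 309 kΩ load: 58.66 kΩ.
V_A = 30.6 × 58.66/(2.70 + 58.66) = 29.3 V.

V ≈ 29.3 V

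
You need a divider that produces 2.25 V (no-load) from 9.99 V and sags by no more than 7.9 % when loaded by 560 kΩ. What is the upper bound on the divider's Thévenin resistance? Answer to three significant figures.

R_th ≤ 48.0 kΩ

Loading drop = R_th/(R_th + R_L) ≤ 0.0790, so R_th ≤ R_L · ε/(1−ε) = 560 kΩ × 0.0790/0.9210 = 48.0 kΩ.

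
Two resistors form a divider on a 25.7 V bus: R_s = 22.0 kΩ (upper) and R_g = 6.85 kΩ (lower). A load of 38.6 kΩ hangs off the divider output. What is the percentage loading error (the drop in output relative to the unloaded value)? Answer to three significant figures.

11.9 %

Unloaded V = 25.7 × 6.85/28.85 = 6.1021 V.
Loaded: R_g‖R_L = 5.818 kΩ, giving V = 25.7 × 5.818/27.82 = 5.3747 V.
Drop = (6.1021 − 5.3747) / 6.1021 = 11.9 %.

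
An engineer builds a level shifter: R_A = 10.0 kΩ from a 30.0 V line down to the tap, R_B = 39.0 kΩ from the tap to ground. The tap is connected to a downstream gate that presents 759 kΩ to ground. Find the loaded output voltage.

The load sits in parallel with R_B: R_B‖R_L = (39.0 × 759) / (39.0 + 759) = 37.09 kΩ.
V_out = 30.0 × 37.09 / (10.0 + 37.09) = 30.0 × 37.09/47.09 = 23.6 V.

V_out ≈ 23.6 V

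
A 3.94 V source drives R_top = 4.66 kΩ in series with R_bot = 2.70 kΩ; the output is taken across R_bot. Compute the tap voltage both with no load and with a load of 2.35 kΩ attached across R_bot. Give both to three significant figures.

Open-circuit: V = 3.94 × 2.70/(4.66 + 2.70) = 1.45 V.
With the load, R_bot becomes R_bot‖R_L = 1.256 kΩ, so V = 3.94 × 1.256/5.916 = 0.837 V.

Unloaded: 1.45 V; loaded: 0.837 V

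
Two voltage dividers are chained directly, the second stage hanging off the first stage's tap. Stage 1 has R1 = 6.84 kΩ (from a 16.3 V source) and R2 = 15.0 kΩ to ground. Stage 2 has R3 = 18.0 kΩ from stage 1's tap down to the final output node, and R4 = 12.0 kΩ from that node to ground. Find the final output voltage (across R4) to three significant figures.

Stage 2 presents R3+R4 = 30.00 kΩ as a load on stage 1's tap.
Stage 1's lower leg becomes R2‖(R3+R4) = 10.00 kΩ, so V_mid = 16.3 × 10.00/16.84 = 9.679 V.
Stage 2 is itself unloaded: V_out = V_mid × R4/(R3+R4) = 9.679 × 12.0/30.00 = 3.87 V.

V_out ≈ 3.87 V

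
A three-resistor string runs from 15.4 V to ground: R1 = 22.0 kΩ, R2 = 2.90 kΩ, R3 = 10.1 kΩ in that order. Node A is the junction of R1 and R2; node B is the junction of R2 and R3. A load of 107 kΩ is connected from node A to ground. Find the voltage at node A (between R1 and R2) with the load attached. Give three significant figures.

Below node A the series string R2+R3 = 13.00 kΩ sits in parallel with the 107 kΩ load: 11.59 kΩ.
V_A = 15.4 × 11.59/(22.0 + 11.59) = 5.31 V.

V ≈ 5.31 V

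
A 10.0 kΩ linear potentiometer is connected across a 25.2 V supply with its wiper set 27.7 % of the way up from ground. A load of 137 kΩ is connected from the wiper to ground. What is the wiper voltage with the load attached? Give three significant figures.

The wiper splits the pot into (1−α)R = 7.230 kΩ above and αR = 2.770 kΩ below.
Lower section ‖ load = 2.715 kΩ.
V_wiper = 25.2 × 2.715/(7.230 + 2.715) = 6.88 V.

V ≈ 6.88 V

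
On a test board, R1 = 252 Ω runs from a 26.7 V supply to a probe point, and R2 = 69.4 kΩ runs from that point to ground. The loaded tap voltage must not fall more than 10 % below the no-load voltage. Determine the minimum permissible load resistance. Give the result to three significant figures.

R_L(min) ≈ 2.26 kΩ

Output resistance R_th = R1‖R2 = (252 × 69400)/69650 = 251.1 Ω.
The fractional drop is R_th/(R_th + R_L); requiring this ≤ 0.100 gives R_L ≥ R_th(1/0.100 − 1) = 251.1 × 9.000 = 2.26 kΩ.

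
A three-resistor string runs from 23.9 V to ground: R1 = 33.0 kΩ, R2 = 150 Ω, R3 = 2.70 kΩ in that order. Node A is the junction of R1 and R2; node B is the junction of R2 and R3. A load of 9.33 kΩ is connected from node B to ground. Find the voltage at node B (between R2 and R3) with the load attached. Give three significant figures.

At node B, R3 is in parallel with the load: R3‖R_L = 2094 Ω.
Below node A the resistance is R2 + (R3‖R_L) = 2244 Ω, so V_A = 23.9 × 2244/35240 = 1.522 V.
Then V_B = V_A × (R3‖R_L)/(R2 + R3‖R_L) = 1.522 × 2094/2244 = 1.42 V.

V ≈ 1.42 V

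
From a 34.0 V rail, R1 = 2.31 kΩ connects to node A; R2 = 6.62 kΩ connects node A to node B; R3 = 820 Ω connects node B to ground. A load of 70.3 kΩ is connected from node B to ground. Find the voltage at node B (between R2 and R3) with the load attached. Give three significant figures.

At node B, R3 is in parallel with the load: R3‖R_L = 810.5 Ω.
Below node A the resistance is R2 + (R3‖R_L) = 7431 Ω, so V_A = 34.0 × 7431/9741 = 25.94 V.
Then V_B = V_A × (R3‖R_L)/(R2 + R3‖R_L) = 25.94 × 810.5/7431 = 2.83 V.

V ≈ 2.83 V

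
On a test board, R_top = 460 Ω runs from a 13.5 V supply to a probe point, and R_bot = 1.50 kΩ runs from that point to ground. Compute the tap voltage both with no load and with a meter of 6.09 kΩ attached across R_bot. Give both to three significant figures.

Unloaded: 10.3 V; loaded: 9.77 V

Open-circuit: V = 13.5 × 1500/(460 + 1500) = 10.3 V.
With the load, R_bot becomes R_bot‖R_L = 1204 Ω, so V = 13.5 × 1204/1664 = 9.77 V.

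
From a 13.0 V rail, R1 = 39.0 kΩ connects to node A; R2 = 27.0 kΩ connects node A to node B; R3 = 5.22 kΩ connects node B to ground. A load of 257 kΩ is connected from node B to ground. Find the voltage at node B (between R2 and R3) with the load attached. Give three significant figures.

V ≈ 0.935 V

At node B, R3 is in parallel with the load: R3‖R_L = 5.116 kΩ.
Below node A the resistance is R2 + (R3‖R_L) = 32.12 kΩ, so V_A = 13.0 × 32.12/71.12 = 5.871 V.
Then V_B = V_A × (R3‖R_L)/(R2 + R3‖R_L) = 5.871 × 5.116/32.12 = 0.935 V.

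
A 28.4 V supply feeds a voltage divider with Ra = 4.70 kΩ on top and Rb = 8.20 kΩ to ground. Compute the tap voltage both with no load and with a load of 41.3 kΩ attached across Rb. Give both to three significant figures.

Open-circuit: V = 28.4 × 8.20/(4.70 + 8.20) = 18.1 V.
With the load, Rb becomes Rb‖R_L = 6.842 kΩ, so V = 28.4 × 6.842/11.54 = 16.8 V.

Unloaded: 18.1 V; loaded: 16.8 V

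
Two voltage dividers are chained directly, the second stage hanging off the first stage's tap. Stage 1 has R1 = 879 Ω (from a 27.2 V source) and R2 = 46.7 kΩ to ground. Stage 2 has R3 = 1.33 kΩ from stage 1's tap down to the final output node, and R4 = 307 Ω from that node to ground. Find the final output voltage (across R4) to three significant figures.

V_out ≈ 3.28 V

Stage 2 presents R3+R4 = 1637 Ω as a load on stage 1's tap.
Stage 1's lower leg becomes R2‖(R3+R4) = 1582 Ω, so V_mid = 27.2 × 1582/2461 = 17.48 V.
Stage 2 is itself unloaded: V_out = V_mid × R4/(R3+R4) = 17.48 × 307/1637 = 3.28 V.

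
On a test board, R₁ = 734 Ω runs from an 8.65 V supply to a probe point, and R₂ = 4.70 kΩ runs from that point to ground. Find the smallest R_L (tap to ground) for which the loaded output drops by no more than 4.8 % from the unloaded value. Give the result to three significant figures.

R_L(min) ≈ 12.6 kΩ

Output resistance R_th = R₁‖R₂ = (734 × 4700)/5434 = 634.9 Ω.
The fractional drop is R_th/(R_th + R_L); requiring this ≤ 0.0480 gives R_L ≥ R_th(1/0.0480 − 1) = 634.9 × 19.83 = 12.6 kΩ.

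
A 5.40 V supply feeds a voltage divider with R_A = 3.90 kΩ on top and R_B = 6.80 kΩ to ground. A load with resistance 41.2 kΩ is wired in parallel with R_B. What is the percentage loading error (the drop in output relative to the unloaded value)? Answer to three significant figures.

The divider's output (Thévenin) resistance is R_A‖R_B = 2.479 kΩ.
Fractional drop under load = R_th/(R_th + R_L) = 2.479 / (2.479 + 41.2) = 0.05674.
So the output falls by 5.67 %.

5.67 %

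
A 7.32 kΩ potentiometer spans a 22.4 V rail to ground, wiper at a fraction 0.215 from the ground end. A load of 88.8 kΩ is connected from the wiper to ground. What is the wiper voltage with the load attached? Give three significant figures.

The wiper splits the pot into (1−α)R = 5.746 kΩ above and αR = 1.574 kΩ below.
Lower section ‖ load = 1.546 kΩ.
V_wiper = 22.4 × 1.546/(5.746 + 1.546) = 4.75 V.

V ≈ 4.75 V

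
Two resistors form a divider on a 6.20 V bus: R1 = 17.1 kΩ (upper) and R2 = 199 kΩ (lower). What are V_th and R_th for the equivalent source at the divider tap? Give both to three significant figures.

V_th = 5.71 V, R_th = 15.7 kΩ

V_th is the open-circuit tap voltage: 6.20 × 199/(17.1 + 199) = 5.71 V.
With the supply zeroed, R1 and R2 appear in parallel from the tap: R_th = R1‖R2 = (17.1 × 199)/216.1 = 15.7 kΩ.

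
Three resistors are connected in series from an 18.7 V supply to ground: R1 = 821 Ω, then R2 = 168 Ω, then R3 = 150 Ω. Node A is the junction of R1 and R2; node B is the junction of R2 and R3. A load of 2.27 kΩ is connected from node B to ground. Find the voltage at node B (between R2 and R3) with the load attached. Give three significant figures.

At node B, R3 is in parallel with the load: R3‖R_L = 140.7 Ω.
Below node A the resistance is R2 + (R3‖R_L) = 308.7 Ω, so V_A = 18.7 × 308.7/1130 = 5.110 V.
Then V_B = V_A × (R3‖R_L)/(R2 + R3‖R_L) = 5.110 × 140.7/308.7 = 2.33 V.

V ≈ 2.33 V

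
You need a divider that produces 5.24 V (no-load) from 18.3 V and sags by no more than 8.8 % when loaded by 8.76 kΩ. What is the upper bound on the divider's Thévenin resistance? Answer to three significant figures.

R_th ≤ 845 Ω

Loading drop = R_th/(R_th + R_L) ≤ 0.0880, so R_th ≤ R_L · ε/(1−ε) = 8.76 kΩ × 0.0880/0.9120 = 845 Ω.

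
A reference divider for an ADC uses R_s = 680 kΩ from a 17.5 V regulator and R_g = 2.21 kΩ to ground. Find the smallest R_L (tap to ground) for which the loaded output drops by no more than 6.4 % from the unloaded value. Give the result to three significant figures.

Output resistance R_th = R_s‖R_g = (680 × 2.21)/682.2 = 2.203 kΩ.
The fractional drop is R_th/(R_th + R_L); requiring this ≤ 0.0640 gives R_L ≥ R_th(1/0.0640 − 1) = 2.203 × 14.62 = 32.2 kΩ.

R_L(min) ≈ 32.2 kΩ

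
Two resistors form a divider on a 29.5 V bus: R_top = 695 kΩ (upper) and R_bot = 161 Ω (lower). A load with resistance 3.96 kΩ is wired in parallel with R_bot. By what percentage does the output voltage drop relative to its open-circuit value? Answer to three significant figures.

3.91 %

The divider's output (Thévenin) resistance is R_top‖R_bot = 161.0 Ω.
Fractional drop under load = R_th/(R_th + R_L) = 161.0 / (161.0 + 3960) = 0.03906.
So the output falls by 3.91 %.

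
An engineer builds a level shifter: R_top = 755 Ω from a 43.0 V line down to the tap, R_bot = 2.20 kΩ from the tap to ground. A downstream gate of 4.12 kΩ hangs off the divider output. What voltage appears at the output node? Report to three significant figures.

V_out ≈ 28.2 V

The load sits in parallel with R_bot: R_bot‖R_L = (2200 × 4120) / (2200 + 4120) = 1434 Ω.
V_out = 43.0 × 1434 / (755 + 1434) = 43.0 × 1434/2189 = 28.2 V.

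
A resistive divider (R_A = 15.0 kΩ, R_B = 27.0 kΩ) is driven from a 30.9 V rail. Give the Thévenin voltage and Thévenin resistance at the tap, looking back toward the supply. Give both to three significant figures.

V_th is the open-circuit tap voltage: 30.9 × 27.0/(15.0 + 27.0) = 19.9 V.
With the supply zeroed, R_A and R_B appear in parallel from the tap: R_th = R_A‖R_B = (15.0 × 27.0)/42.00 = 9.64 kΩ.

V_th = 19.9 V, R_th = 9.64 kΩ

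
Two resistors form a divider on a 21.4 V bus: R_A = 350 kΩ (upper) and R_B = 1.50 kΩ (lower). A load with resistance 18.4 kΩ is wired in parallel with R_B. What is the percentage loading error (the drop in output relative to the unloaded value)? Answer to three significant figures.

The divider's output (Thévenin) resistance is R_A‖R_B = 1.494 kΩ.
Fractional drop under load = R_th/(R_th + R_L) = 1.494 / (1.494 + 18.4) = 0.07508.
So the output falls by 7.51 %.

7.51 %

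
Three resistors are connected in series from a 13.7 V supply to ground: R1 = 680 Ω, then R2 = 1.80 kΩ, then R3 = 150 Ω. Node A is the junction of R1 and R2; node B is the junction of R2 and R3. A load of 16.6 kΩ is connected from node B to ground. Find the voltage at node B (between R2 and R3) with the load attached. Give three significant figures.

V ≈ 0.775 V

At node B, R3 is in parallel with the load: R3‖R_L = 148.7 Ω.
Below node A the resistance is R2 + (R3‖R_L) = 1949 Ω, so V_A = 13.7 × 1949/2629 = 10.16 V.
Then V_B = V_A × (R3‖R_L)/(R2 + R3‖R_L) = 10.16 × 148.7/1949 = 0.775 V.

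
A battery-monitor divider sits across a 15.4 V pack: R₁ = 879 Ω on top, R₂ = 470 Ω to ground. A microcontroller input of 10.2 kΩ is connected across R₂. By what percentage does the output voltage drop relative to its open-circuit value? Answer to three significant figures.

2.91 %

The divider's output (Thévenin) resistance is R₁‖R₂ = 306.2 Ω.
Fractional drop under load = R_th/(R_th + R_L) = 306.2 / (306.2 + 10200) = 0.02915.
So the output falls by 2.91 %.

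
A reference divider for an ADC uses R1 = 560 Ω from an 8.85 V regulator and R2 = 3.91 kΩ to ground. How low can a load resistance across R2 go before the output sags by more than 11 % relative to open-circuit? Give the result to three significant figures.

Output resistance R_th = R1‖R2 = (560 × 3910)/4470 = 489.8 Ω.
The fractional drop is R_th/(R_th + R_L); requiring this ≤ 0.110 gives R_L ≥ R_th(1/0.110 − 1) = 489.8 × 8.091 = 3.96 kΩ.

R_L(min) ≈ 3.96 kΩ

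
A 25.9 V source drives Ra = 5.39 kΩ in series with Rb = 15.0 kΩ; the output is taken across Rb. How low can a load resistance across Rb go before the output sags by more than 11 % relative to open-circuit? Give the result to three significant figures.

Output resistance R_th = Ra‖Rb = (5.39 × 15.0)/20.39 = 3.965 kΩ.
The fractional drop is R_th/(R_th + R_L); requiring this ≤ 0.110 gives R_L ≥ R_th(1/0.110 − 1) = 3.965 × 8.091 = 32.1 kΩ.

R_L(min) ≈ 32.1 kΩ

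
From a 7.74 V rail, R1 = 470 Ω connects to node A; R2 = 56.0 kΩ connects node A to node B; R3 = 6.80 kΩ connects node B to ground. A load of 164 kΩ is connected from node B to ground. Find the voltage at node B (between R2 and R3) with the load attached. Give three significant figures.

V ≈ 0.802 V

At node B, R3 is in parallel with the load: R3‖R_L = 6529 Ω.
Below node A the resistance is R2 + (R3‖R_L) = 62530 Ω, so V_A = 7.74 × 62530/63000 = 7.682 V.
Then V_B = V_A × (R3‖R_L)/(R2 + R3‖R_L) = 7.682 × 6529/62530 = 0.802 V.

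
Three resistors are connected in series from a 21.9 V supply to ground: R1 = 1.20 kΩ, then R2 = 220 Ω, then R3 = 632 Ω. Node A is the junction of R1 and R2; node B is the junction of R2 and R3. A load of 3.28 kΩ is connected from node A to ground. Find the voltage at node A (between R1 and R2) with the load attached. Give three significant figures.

Below node A the series string R2+R3 = 852.0 Ω sits in parallel with the 3280 Ω load: 676.3 Ω.
V_A = 21.9 × 676.3/(1200 + 676.3) = 7.89 V.

V ≈ 7.89 V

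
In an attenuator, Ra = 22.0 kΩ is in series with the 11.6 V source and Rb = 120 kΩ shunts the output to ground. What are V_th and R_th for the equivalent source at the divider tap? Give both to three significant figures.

V_th = 9.80 V, R_th = 18.6 kΩ

V_th is the open-circuit tap voltage: 11.6 × 120/(22.0 + 120) = 9.80 V.
With the supply zeroed, Ra and Rb appear in parallel from the tap: R_th = Ra‖Rb = (22.0 × 120)/142.0 = 18.6 kΩ.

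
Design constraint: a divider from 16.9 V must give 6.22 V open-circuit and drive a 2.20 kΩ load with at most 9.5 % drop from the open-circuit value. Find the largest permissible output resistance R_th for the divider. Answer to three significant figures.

Loading drop = R_th/(R_th + R_L) ≤ 0.0950, so R_th ≤ R_L · ε/(1−ε) = 2.20 kΩ × 0.0950/0.9050 = 231 Ω.

R_th ≤ 231 Ω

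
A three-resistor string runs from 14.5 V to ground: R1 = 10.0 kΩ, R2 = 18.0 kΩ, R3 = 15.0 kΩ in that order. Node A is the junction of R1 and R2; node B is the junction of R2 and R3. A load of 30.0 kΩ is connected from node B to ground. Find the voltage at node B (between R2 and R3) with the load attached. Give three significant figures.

V ≈ 3.82 V

At node B, R3 is in parallel with the load: R3‖R_L = 10.00 kΩ.
Below node A the resistance is R2 + (R3‖R_L) = 28.00 kΩ, so V_A = 14.5 × 28.00/38.00 = 10.68 V.
Then V_B = V_A × (R3‖R_L)/(R2 + R3‖R_L) = 10.68 × 10.00/28.00 = 3.82 V.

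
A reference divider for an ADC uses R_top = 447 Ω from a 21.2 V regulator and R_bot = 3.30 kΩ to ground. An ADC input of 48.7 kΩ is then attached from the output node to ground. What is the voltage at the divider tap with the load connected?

V_out ≈ 18.5 V

The load sits in parallel with R_bot: R_bot‖R_L = (3300 × 48700) / (3300 + 48700) = 3091 Ω.
V_out = 21.2 × 3091 / (447 + 3091) = 21.2 × 3091/3538 = 18.5 V.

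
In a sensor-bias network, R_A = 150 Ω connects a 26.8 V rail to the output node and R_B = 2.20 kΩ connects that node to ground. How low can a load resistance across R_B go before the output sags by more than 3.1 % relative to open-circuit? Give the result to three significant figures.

R_L(min) ≈ 4.39 kΩ

Output resistance R_th = R_A‖R_B = (150 × 2200)/2350 = 140.4 Ω.
The fractional drop is R_th/(R_th + R_L); requiring this ≤ 0.0310 gives R_L ≥ R_th(1/0.0310 − 1) = 140.4 × 31.26 = 4.39 kΩ.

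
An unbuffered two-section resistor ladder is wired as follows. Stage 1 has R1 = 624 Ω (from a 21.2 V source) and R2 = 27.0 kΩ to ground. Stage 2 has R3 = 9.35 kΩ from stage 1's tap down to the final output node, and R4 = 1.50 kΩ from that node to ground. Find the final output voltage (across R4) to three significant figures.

Stage 2 presents R3+R4 = 10850 Ω as a load on stage 1's tap.
Stage 1's lower leg becomes R2‖(R3+R4) = 7740 Ω, so V_mid = 21.2 × 7740/8364 = 19.62 V.
Stage 2 is itself unloaded: V_out = V_mid × R4/(R3+R4) = 19.62 × 1500/10850 = 2.71 V.

V_out ≈ 2.71 V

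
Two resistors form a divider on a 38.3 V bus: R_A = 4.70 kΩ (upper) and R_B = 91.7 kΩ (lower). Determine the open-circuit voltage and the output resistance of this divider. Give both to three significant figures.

V_th = 36.4 V, R_th = 4.47 kΩ

V_th is the open-circuit tap voltage: 38.3 × 91.7/(4.70 + 91.7) = 36.4 V.
With the supply zeroed, R_A and R_B appear in parallel from the tap: R_th = R_A‖R_B = (4.70 × 91.7)/96.40 = 4.47 kΩ.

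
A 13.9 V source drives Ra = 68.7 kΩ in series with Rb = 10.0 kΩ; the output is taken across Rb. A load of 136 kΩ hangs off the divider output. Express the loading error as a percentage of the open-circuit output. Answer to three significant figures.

6.03 %

The divider's output (Thévenin) resistance is Ra‖Rb = 8.729 kΩ.
Fractional drop under load = R_th/(R_th + R_L) = 8.729 / (8.729 + 136) = 0.06032.
So the output falls by 6.03 %.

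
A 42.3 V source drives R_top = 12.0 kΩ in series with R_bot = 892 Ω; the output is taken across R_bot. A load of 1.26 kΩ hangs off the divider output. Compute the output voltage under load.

The load sits in parallel with R_bot: R_bot‖R_L = (892 × 1260) / (892 + 1260) = 522.3 Ω.
V_out = 42.3 × 522.3 / (12000 + 522.3) = 42.3 × 522.3/12520 = 1.76 V.

V_out ≈ 1.76 V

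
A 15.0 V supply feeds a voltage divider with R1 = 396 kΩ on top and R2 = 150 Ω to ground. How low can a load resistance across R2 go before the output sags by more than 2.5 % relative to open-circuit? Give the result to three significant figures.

R_L(min) ≈ 5.85 kΩ

Output resistance R_th = R1‖R2 = (396000 × 150)/396200 = 149.9 Ω.
The fractional drop is R_th/(R_th + R_L); requiring this ≤ 0.0250 gives R_L ≥ R_th(1/0.0250 − 1) = 149.9 × 39.00 = 5.85 kΩ.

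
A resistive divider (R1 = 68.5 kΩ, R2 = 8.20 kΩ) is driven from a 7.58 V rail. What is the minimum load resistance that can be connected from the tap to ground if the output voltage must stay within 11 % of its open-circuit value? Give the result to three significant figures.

Output resistance R_th = R1‖R2 = (68.5 × 8.20)/76.70 = 7.323 kΩ.
The fractional drop is R_th/(R_th + R_L); requiring this ≤ 0.110 gives R_L ≥ R_th(1/0.110 − 1) = 7.323 × 8.091 = 59.3 kΩ.

R_L(min) ≈ 59.3 kΩ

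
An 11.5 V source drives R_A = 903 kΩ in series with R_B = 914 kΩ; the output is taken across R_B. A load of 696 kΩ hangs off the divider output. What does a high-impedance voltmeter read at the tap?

V_out ≈ 3.50 V

The load sits in parallel with R_B: R_B‖R_L = (914 × 696) / (914 + 696) = 395.1 kΩ.
V_out = 11.5 × 395.1 / (903 + 395.1) = 11.5 × 395.1/1298 = 3.50 V.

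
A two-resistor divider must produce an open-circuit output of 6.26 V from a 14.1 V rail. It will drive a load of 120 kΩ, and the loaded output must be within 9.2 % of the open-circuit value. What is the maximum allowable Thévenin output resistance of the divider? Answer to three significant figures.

R_th ≤ 12.2 kΩ

Loading drop = R_th/(R_th + R_L) ≤ 0.0920, so R_th ≤ R_L · ε/(1−ε) = 120 kΩ × 0.0920/0.9080 = 12.2 kΩ.
(Any R1, R2 with R2/(R1+R2) = 0.444 and R1‖R2 ≤ 12.2 kΩ will meet the spec.)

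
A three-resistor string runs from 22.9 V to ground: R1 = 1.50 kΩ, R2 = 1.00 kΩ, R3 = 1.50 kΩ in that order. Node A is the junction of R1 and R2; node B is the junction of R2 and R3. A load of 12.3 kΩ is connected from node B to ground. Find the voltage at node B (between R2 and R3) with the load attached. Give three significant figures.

At node B, R3 is in parallel with the load: R3‖R_L = 1.337 kΩ.
Below node A the resistance is R2 + (R3‖R_L) = 2.337 kΩ, so V_A = 22.9 × 2.337/3.837 = 13.95 V.
Then V_B = V_A × (R3‖R_L)/(R2 + R3‖R_L) = 13.95 × 1.337/2.337 = 7.98 V.

V ≈ 7.98 V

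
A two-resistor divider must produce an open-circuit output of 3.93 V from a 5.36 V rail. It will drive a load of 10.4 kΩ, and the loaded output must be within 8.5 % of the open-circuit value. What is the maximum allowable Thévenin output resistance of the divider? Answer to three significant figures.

Loading drop = R_th/(R_th + R_L) ≤ 0.0850, so R_th ≤ R_L · ε/(1−ε) = 10.4 kΩ × 0.0850/0.9150 = 966 Ω.
(Any R1, R2 with R2/(R1+R2) = 0.733 and R1‖R2 ≤ 966 Ω will meet the spec.)

R_th ≤ 966 Ω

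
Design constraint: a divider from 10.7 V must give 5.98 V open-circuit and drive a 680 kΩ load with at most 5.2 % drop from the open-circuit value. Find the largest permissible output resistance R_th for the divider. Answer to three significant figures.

R_th ≤ 37.3 kΩ

Loading drop = R_th/(R_th + R_L) ≤ 0.0520, so R_th ≤ R_L · ε/(1−ε) = 680 kΩ × 0.0520/0.9480 = 37.3 kΩ.
(Any R1, R2 with R2/(R1+R2) = 0.559 and R1‖R2 ≤ 37.3 kΩ will meet the spec.)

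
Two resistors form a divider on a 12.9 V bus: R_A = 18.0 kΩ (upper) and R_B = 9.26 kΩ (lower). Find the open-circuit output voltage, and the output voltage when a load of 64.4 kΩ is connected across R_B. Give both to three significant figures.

Open-circuit: V = 12.9 × 9.26/(18.0 + 9.26) = 4.38 V.
With the load, R_B becomes R_B‖R_L = 8.096 kΩ, so V = 12.9 × 8.096/26.10 = 4.00 V.

Unloaded: 4.38 V; loaded: 4.00 V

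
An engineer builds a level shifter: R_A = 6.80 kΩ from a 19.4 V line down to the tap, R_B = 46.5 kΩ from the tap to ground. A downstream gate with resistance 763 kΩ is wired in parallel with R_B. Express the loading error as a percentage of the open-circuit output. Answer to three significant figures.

The divider's output (Thévenin) resistance is R_A‖R_B = 5.932 kΩ.
Fractional drop under load = R_th/(R_th + R_L) = 5.932 / (5.932 + 763) = 0.007715.
So the output falls by 0.772 %.

0.772 %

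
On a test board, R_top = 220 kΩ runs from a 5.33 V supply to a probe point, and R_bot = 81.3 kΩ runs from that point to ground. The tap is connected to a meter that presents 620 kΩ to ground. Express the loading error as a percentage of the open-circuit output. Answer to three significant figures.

8.74 %

Unloaded V = 5.33 × 81.3/301.3 = 1.4382 V.
Loaded: R_bot‖R_L = 71.88 kΩ, giving V = 5.33 × 71.88/291.9 = 1.3125 V.
Drop = (1.4382 − 1.3125) / 1.4382 = 8.74 %.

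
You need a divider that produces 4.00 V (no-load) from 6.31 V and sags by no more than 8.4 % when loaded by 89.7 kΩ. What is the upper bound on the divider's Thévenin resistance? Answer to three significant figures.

Loading drop = R_th/(R_th + R_L) ≤ 0.0840, so R_th ≤ R_L · ε/(1−ε) = 89.7 kΩ × 0.0840/0.9160 = 8.23 kΩ.
(Any R1, R2 with R2/(R1+R2) = 0.634 and R1‖R2 ≤ 8.23 kΩ will meet the spec.)

R_th ≤ 8.23 kΩ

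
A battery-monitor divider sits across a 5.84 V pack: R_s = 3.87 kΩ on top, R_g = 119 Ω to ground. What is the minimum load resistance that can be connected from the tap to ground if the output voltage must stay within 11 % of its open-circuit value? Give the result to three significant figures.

R_L(min) ≈ 934 Ω

Output resistance R_th = R_s‖R_g = (3870 × 119)/3989 = 115.4 Ω.
The fractional drop is R_th/(R_th + R_L); requiring this ≤ 0.110 gives R_L ≥ R_th(1/0.110 − 1) = 115.4 × 8.091 = 934 Ω.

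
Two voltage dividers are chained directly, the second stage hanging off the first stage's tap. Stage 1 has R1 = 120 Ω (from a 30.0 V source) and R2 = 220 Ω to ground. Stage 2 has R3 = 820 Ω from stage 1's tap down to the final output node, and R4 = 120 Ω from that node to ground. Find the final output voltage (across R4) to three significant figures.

Stage 2 presents R3+R4 = 940.0 Ω as a load on stage 1's tap.
Stage 1's lower leg becomes R2‖(R3+R4) = 178.3 Ω, so V_mid = 30.0 × 178.3/298.3 = 17.93 V.
Stage 2 is itself unloaded: V_out = V_mid × R4/(R3+R4) = 17.93 × 120/940.0 = 2.29 V.

V_out ≈ 2.29 V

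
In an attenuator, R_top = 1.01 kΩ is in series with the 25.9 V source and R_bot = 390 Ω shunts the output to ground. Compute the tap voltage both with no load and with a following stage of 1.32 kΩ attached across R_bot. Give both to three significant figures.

Open-circuit: V = 25.9 × 390/(1010 + 390) = 7.21 V.
With the load, R_bot becomes R_bot‖R_L = 301.1 Ω, so V = 25.9 × 301.1/1311 = 5.95 V.

Unloaded: 7.21 V; loaded: 5.95 V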